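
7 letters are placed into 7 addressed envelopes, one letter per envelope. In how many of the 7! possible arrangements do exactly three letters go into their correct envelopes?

315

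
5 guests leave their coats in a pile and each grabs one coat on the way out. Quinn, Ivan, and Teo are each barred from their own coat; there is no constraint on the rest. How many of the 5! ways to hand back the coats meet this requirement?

Let A_j be the event that the j-th constrained one is fixed. By inclusion-exclusion over the 3 events:
Σ_{j=0}^{3} (-1)^j C(3,j)(5-j)!
= C(3,0)·5! - C(3,1)·4! + C(3,2)·3! - C(3,3)·2!
= 120 - 72 + 18 - 2
= 64

64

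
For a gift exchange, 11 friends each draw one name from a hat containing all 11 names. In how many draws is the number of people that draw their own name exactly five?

Pick the 5 fixed positions: C(11,5) = 462 ways.
The remaining 6 must be deranged: !6 = 265.
Total: 462 × 265 = 122430.

122430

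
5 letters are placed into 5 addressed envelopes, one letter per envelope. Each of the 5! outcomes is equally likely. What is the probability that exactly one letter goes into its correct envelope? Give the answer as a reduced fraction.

Favorable outcomes: C(5,1)·!4 = 5·9 = 45.
Total outcomes: 5! = 120.
Probability = 45/120 = 3/8.

3/8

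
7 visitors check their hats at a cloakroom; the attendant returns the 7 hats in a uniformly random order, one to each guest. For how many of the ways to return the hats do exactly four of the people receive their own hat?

70

Pick the 4 fixed positions: C(7,4) = 35 ways.
The remaining 3 must be deranged: !3 = 2.
Total: 35 × 2 = 70.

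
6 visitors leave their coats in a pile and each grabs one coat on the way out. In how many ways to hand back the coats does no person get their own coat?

By inclusion-exclusion, !6 = Σ (-1)^k · 6!/k! for k=0..6
= 6! - 6!/1! + 6!/2! - 6!/3! + 6!/4! - 6!/5! + 6!/6!
= 720 - 720 + 360 - 120 + 30 - 6 + 1
= 265

265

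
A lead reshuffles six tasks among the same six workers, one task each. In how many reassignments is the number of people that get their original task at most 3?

704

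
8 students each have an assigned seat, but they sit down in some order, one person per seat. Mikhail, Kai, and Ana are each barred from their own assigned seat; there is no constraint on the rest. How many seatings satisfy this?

27240

Let A_j be the event that the j-th constrained one is fixed. By inclusion-exclusion over the 3 events:
Σ_{j=0}^{3} (-1)^j C(3,j)(8-j)!
= C(3,0)·8! - C(3,1)·7! + C(3,2)·6! - C(3,3)·5!
= 40320 - 15120 + 2160 - 120
= 27240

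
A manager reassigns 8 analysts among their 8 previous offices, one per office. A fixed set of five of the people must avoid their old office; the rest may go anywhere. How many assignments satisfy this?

21234

Let A_j be the event that the j-th constrained one is fixed. By inclusion-exclusion over the 5 events:
Σ_{j=0}^{5} (-1)^j C(5,j)(8-j)!
= C(5,0)·8! - C(5,1)·7! + C(5,2)·6! - C(5,3)·5! + C(5,4)·4! - C(5,5)·3!
= 40320 - 25200 + 7200 - 1200 + 120 - 6
= 21234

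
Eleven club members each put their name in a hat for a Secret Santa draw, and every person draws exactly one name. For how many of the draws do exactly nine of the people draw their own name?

Choose which 9 of the 11 are fixed: C(11,9) = 55.
The other 2 form a derangement: !2 = 1.
Total: 55 × 1 = 55.

55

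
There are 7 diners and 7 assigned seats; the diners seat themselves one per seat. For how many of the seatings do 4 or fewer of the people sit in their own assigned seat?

5018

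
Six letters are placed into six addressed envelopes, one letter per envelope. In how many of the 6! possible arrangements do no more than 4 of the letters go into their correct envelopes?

719

Sum C(6,i)·!(6-i) for i = 0..4:
  i=0: C(6,0)·!6 = 1·265 = 265
  i=1: C(6,1)·!5 = 6·44 = 264
  i=2: C(6,2)·!4 = 15·9 = 135
  i=3: C(6,3)·!3 = 20·2 = 40
  i=4: C(6,4)·!2 = 15·1 = 15
Total = 719.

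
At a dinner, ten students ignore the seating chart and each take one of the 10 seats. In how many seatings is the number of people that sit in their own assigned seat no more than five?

Sum C(10,i)·!(10-i) for i = 0..5:
  i=0: C(10,0)·!10 = 1·1334961 = 1334961
  i=1: C(10,1)·!9 = 10·133496 = 1334960
  i=2: C(10,2)·!8 = 45·14833 = 667485
  i=3: C(10,3)·!7 = 120·1854 = 222480
  i=4: C(10,4)·!6 = 210·265 = 55650
  i=5: C(10,5)·!5 = 252·44 = 11088
Total = 3626624.

3626624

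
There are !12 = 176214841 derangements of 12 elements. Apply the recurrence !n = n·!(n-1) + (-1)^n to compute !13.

2290792932

!13 = 13·176214841 - 1 = 2290792932.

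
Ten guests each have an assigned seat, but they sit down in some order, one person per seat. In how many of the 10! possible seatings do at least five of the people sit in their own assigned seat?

13264

# with exactly i fixed is C(10,i)·!(10-i); sum over i=5..10:
  i=5: C(10,5)·!5 = 252·44 = 11088
  i=6: C(10,6)·!4 = 210·9 = 1890
  i=7: C(10,7)·!3 = 120·2 = 240
  i=8: C(10,8)·!2 = 45·1 = 45
  i=9: C(10,9)·!1 = 10·0 = 0
  i=10: C(10,10)·!0 = 1·1 = 1
Total = 13264.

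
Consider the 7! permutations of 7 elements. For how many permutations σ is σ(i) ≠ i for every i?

1854

Use !n = (n-1)(!(n-1) + !(n-2)).
!7 = 6·(265 + 44) = 6·309 = 1854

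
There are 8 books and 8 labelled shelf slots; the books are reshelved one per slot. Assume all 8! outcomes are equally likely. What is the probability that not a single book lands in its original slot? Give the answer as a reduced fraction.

2119/5760

Favorable outcomes: !8 = 14833.
Total outcomes: 8! = 40320.
Probability = 14833/40320 = 2119/5760.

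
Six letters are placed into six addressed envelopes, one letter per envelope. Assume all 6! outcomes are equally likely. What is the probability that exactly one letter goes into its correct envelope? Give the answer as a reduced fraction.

11/30

Favorable outcomes: C(6,1)·!5 = 6·44 = 264.
Total outcomes: 6! = 720.
Probability = 264/720 = 11/30.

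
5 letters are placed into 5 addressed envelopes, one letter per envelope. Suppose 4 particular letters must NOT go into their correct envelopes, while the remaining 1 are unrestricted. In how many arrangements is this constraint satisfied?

53

Inclusion-exclusion on the 4 forbidden self-matches:
Σ_{j=0}^{4} (-1)^j C(4,j)(5-j)!
= C(4,0)·5! - C(4,1)·4! + C(4,2)·3! - C(4,3)·2! + C(4,4)·1!
= 120 - 96 + 36 - 8 + 1
= 53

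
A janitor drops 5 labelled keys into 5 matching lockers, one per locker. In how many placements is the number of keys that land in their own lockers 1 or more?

Sum C(5,i)·!(5-i) for i = 1..5:
  i=1: C(5,1)·!4 = 5·9 = 45
  i=2: C(5,2)·!3 = 10·2 = 20
  i=3: C(5,3)·!2 = 10·1 = 10
  i=4: C(5,4)·!1 = 5·0 = 0
  i=5: C(5,5)·!0 = 1·1 = 1
Total = 76.

76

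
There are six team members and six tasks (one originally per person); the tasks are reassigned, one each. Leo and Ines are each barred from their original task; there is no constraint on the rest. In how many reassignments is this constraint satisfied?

Let A_j be the event that the j-th constrained one is fixed. By inclusion-exclusion over the 2 events:
Σ_{j=0}^{2} (-1)^j C(2,j)(6-j)!
= C(2,0)·6! - C(2,1)·5! + C(2,2)·4!
= 720 - 240 + 24
= 504

504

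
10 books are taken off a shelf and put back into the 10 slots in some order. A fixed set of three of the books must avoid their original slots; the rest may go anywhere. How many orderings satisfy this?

2656080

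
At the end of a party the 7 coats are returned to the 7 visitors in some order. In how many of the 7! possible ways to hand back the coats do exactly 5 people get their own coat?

21

Choose which 5 of the 7 are fixed: C(7,5) = 21.
The remaining 2 must be deranged: !2 = 1.
Total: 21 × 1 = 21.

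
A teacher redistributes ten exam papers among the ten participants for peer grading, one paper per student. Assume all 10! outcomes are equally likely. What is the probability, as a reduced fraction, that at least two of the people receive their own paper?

Favorable outcomes: Σ_{i≥2} C(10,i)·!(10-i) = 45·14833 + 120·1854 + 210·265 + 252·44 + 210·9 + 120·2 + 45·1 + 10·0 + 1·1 = 958879.
Total outcomes: 10! = 3628800.
Probability = 958879/3628800 = 958879/3628800.

958879/3628800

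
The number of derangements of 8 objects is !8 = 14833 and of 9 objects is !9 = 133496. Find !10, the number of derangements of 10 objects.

1334961

!10 = (10-1)·(!9 + !8) = 9·(133496 + 14833) = 9·148329 = 1334961.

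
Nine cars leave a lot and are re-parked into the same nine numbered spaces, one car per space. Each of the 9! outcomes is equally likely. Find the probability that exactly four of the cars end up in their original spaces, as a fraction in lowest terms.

Favorable outcomes: C(9,4)·!5 = 126·44 = 5544.
Total outcomes: 9! = 362880.
Probability = 5544/362880 = 11/720.

11/720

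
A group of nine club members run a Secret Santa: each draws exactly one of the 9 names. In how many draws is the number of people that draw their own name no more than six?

362843

Sum C(9,i)·!(9-i) for i = 0..6:
  i=0: C(9,0)·!9 = 1·133496 = 133496
  i=1: C(9,1)·!8 = 9·14833 = 133497
  i=2: C(9,2)·!7 = 36·1854 = 66744
  i=3: C(9,3)·!6 = 84·265 = 22260
  i=4: C(9,4)·!5 = 126·44 = 5544
  i=5: C(9,5)·!4 = 126·9 = 1134
  i=6: C(9,6)·!3 = 84·2 = 168
Total = 362843.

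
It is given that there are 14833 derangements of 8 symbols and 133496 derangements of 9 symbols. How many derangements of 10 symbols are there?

1334961

!10 = (10-1)·(!9 + !8) = 9·(133496 + 14833) = 9·148329 = 1334961.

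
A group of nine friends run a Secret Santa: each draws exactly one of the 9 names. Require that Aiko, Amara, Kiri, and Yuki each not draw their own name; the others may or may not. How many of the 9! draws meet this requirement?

Let A_j be the event that the j-th constrained one is fixed. By inclusion-exclusion over the 4 events:
Σ_{j=0}^{4} (-1)^j C(4,j)(9-j)!
= C(4,0)·9! - C(4,1)·8! + C(4,2)·7! - C(4,3)·6! + C(4,4)·5!
= 362880 - 161280 + 30240 - 2880 + 120
= 229080

229080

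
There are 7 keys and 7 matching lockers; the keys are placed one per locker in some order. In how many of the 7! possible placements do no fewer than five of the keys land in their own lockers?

22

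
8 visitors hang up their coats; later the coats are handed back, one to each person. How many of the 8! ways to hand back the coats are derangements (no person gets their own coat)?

!8 is the nearest integer to 8!/e.
8! = 40320, and 40320/e ≈ 14832.90, so !8 = 14833.

14833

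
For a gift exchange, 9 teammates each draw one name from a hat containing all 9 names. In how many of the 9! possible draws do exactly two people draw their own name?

66744

Pick the 2 fixed positions: C(9,2) = 36 ways.
The remaining 7 must be deranged: !7 = 1854.
Total: 36 × 1854 = 66744.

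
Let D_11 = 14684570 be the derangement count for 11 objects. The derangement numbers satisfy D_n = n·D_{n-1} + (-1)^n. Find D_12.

D_12 = 12·14684570 + 1 = 176214841.

176214841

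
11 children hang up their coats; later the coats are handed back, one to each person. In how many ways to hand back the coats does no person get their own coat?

Recurrence: !11 = 11·!10 + (-1)^11.
!11 = 11·1334961 - 1 = 14684570

14684570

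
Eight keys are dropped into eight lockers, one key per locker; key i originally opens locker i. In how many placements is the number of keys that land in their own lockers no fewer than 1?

25487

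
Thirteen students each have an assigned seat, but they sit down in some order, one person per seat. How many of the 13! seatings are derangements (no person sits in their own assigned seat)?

Use !n = n·!(n-1) + (-1)^n.
!13 = 13·176214841 - 1 = 2290792932

2290792932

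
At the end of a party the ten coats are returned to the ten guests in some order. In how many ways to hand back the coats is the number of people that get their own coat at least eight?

46

Sum C(10,i)·!(10-i) for i = 8..10:
  i=8: C(10,8)·!2 = 45·1 = 45
  i=9: C(10,9)·!1 = 10·0 = 0
  i=10: C(10,10)·!0 = 1·1 = 1
Total = 46.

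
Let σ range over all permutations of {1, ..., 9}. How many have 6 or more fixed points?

# with exactly i fixed is C(9,i)·!(9-i); sum over i=6..9:
  i=6: C(9,6)·!3 = 84·2 = 168
  i=7: C(9,7)·!2 = 36·1 = 36
  i=8: C(9,8)·!1 = 9·0 = 0
  i=9: C(9,9)·!0 = 1·1 = 1
Total = 205.

205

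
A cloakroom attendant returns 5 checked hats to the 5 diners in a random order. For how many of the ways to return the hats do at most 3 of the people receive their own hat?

119

Sum C(5,i)·!(5-i) for i = 0..3:
  i=0: C(5,0)·!5 = 1·44 = 44
  i=1: C(5,1)·!4 = 5·9 = 45
  i=2: C(5,2)·!3 = 10·2 = 20
  i=3: C(5,3)·!2 = 10·1 = 10
Total = 119.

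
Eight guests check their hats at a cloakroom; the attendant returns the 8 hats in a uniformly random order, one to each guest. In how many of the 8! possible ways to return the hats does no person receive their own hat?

14833

By inclusion-exclusion, !8 = Σ (-1)^k · 8!/k! for k=0..8
= 8! - 8!/1! + 8!/2! - 8!/3! + 8!/4! - 8!/5! + 8!/6! - 8!/7! + 8!/8!
= 40320 - 40320 + 20160 - 6720 + 1680 - 336 + 56 - 8 + 1
= 14833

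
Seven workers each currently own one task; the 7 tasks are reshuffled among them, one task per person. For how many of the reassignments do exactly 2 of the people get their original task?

Pick the 2 fixed positions: C(7,2) = 21 ways.
The other 5 form a derangement: !5 = 44.
Total: 21 × 44 = 924.

924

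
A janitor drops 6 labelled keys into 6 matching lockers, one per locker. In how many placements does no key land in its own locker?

The subfactorial !6 = [6!/e] (nearest integer).
6! = 720, and 720/e ≈ 264.87, so !6 = 265.

265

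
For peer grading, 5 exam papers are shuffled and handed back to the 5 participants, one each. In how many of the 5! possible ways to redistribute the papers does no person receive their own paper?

The number of derangements of 5 is !5 = Σ_{k=0}^{5} (-1)^k·5!/k!
= 5! - 5!/1! + 5!/2! - 5!/3! + 5!/4! - 5!/5!
= 120 - 120 + 60 - 20 + 5 - 1
= 44

44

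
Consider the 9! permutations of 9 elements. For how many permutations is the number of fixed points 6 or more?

205

# with exactly i fixed is C(9,i)·!(9-i); sum over i=6..9:
  i=6: C(9,6)·!3 = 84·2 = 168
  i=7: C(9,7)·!2 = 36·1 = 36
  i=8: C(9,8)·!1 = 9·0 = 0
  i=9: C(9,9)·!0 = 1·1 = 1
Total = 205.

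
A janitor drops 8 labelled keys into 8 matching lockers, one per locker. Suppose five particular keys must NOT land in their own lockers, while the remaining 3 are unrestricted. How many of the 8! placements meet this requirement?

21234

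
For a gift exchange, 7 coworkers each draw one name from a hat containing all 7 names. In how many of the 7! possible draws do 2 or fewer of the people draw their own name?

4633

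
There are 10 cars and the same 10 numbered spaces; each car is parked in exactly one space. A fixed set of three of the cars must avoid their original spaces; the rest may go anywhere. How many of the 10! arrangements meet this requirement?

2656080

Inclusion-exclusion on the 3 forbidden self-matches:
Σ_{j=0}^{3} (-1)^j C(3,j)(10-j)!
= C(3,0)·10! - C(3,1)·9! + C(3,2)·8! - C(3,3)·7!
= 3628800 - 1088640 + 120960 - 5040
= 2656080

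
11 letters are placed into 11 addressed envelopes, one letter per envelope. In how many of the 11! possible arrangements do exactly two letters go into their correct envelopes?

7342280

Choose which 2 of the 11 are fixed: C(11,2) = 55.
The remaining 9 must be deranged: !9 = 133496.
Total: 55 × 133496 = 7342280.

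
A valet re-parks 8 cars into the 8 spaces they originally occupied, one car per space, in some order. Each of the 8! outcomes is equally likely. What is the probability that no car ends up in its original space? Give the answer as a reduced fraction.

2119/5760

Favorable outcomes: !8 = 14833.
Total outcomes: 8! = 40320.
Probability = 14833/40320 = 2119/5760.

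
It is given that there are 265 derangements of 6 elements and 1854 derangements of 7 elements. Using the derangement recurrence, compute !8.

14833

!8 = (8-1)·(!7 + !6) = 7·(1854 + 265) = 7·2119 = 14833.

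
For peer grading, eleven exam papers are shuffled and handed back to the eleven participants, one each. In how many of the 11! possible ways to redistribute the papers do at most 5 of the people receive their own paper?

# with exactly i fixed is C(11,i)·!(11-i); sum over i=0..5:
  i=0: C(11,0)·!11 = 1·14684570 = 14684570
  i=1: C(11,1)·!10 = 11·1334961 = 14684571
  i=2: C(11,2)·!9 = 55·133496 = 7342280
  i=3: C(11,3)·!8 = 165·14833 = 2447445
  i=4: C(11,4)·!7 = 330·1854 = 611820
  i=5: C(11,5)·!6 = 462·265 = 122430
Total = 39893116.

39893116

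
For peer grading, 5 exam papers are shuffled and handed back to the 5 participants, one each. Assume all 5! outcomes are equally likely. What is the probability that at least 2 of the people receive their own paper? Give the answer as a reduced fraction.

31/120

Favorable outcomes: Σ_{i≥2} C(5,i)·!(5-i) = 10·2 + 10·1 + 5·0 + 1·1 = 31.
Total outcomes: 5! = 120.
Probability = 31/120 = 31/120.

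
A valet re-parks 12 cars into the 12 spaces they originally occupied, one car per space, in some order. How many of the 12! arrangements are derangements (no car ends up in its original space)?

Recurrence: !12 = 11·(!11 + !10).
!12 = 11·(14684570 + 1334961) = 11·16019531 = 176214841

176214841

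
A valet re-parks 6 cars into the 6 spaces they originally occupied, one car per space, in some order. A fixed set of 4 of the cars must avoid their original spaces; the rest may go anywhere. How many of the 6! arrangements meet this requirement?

362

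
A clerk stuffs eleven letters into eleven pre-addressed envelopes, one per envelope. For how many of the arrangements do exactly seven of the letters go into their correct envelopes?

2970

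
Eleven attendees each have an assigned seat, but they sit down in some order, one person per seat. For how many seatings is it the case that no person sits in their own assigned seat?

By inclusion-exclusion, !11 = Σ (-1)^k · 11!/k! for k=0..11
= 11! - 11!/1! + 11!/2! - 11!/3! + 11!/4! - 11!/5! + 11!/6! - 11!/7! + 11!/8! - 11!/9! + 11!/10! - 11!/11!
= 39916800 - 39916800 + 19958400 - 6652800 + 1663200 - 332640 + 55440 - 7920 + 990 - 110 + 11 - 1
= 14684570

14684570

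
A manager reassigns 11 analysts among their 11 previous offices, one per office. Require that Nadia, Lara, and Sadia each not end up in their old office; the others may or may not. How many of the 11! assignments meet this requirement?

30078720

Inclusion-exclusion on the 3 forbidden self-matches:
Σ_{j=0}^{3} (-1)^j C(3,j)(11-j)!
= C(3,0)·11! - C(3,1)·10! + C(3,2)·9! - C(3,3)·8!
= 39916800 - 10886400 + 1088640 - 40320
= 30078720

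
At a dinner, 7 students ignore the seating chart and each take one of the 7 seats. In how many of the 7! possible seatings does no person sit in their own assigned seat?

By inclusion-exclusion, !7 = Σ (-1)^k · 7!/k! for k=0..7
= 7! - 7!/1! + 7!/2! - 7!/3! + 7!/4! - 7!/5! + 7!/6! - 7!/7!
= 5040 - 5040 + 2520 - 840 + 210 - 42 + 7 - 1
= 1854

1854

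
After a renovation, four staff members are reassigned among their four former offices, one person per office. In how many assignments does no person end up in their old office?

9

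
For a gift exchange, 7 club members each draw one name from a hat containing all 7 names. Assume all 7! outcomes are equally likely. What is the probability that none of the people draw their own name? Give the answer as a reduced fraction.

103/280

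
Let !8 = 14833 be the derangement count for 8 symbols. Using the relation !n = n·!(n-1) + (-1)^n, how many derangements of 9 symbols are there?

133496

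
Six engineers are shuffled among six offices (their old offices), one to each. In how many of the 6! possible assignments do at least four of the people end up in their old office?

Sum C(6,i)·!(6-i) for i = 4..6:
  i=4: C(6,4)·!2 = 15·1 = 15
  i=5: C(6,5)·!1 = 6·0 = 0
  i=6: C(6,6)·!0 = 1·1 = 1
Total = 16.

16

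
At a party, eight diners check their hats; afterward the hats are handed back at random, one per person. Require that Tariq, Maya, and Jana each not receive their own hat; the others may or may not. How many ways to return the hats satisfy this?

27240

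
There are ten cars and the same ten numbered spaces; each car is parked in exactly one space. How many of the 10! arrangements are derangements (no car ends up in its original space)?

!10 is the nearest integer to 10!/e.
10! = 3628800, and 3628800/e ≈ 1334960.92, so !10 = 1334961.

1334961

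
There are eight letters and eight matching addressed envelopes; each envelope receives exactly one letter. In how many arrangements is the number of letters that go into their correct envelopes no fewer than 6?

Sum C(8,i)·!(8-i) for i = 6..8:
  i=6: C(8,6)·!2 = 28·1 = 28
  i=7: C(8,7)·!1 = 8·0 = 0
  i=8: C(8,8)·!0 = 1·1 = 1
Total = 29.

29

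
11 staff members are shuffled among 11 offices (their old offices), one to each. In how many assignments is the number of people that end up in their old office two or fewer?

Sum C(11,i)·!(11-i) for i = 0..2:
  i=0: C(11,0)·!11 = 1·14684570 = 14684570
  i=1: C(11,1)·!10 = 11·1334961 = 14684571
  i=2: C(11,2)·!9 = 55·133496 = 7342280
Total = 36711421.

36711421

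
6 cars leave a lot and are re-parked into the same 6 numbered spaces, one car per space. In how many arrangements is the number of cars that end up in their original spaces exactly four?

15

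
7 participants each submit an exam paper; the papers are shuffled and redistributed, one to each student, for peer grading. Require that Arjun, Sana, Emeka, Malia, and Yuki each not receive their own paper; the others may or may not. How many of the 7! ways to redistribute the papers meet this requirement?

Let A_j be the event that the j-th constrained one is fixed. By inclusion-exclusion over the 5 events:
Σ_{j=0}^{5} (-1)^j C(5,j)(7-j)!
= C(5,0)·7! - C(5,1)·6! + C(5,2)·5! - C(5,3)·4! + C(5,4)·3! - C(5,5)·2!
= 5040 - 3600 + 1200 - 240 + 30 - 2
= 2428

2428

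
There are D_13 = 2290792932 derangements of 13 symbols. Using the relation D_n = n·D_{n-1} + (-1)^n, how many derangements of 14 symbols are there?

32071101049

D_14 = 14·2290792932 + 1 = 32071101049.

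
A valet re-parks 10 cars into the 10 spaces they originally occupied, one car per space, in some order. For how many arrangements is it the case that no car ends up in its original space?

1334961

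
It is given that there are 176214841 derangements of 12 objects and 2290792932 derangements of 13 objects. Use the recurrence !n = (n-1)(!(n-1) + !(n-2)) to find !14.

32071101049

!14 = (14-1)·(!13 + !12) = 13·(2290792932 + 176214841) = 13·2467007773 = 32071101049.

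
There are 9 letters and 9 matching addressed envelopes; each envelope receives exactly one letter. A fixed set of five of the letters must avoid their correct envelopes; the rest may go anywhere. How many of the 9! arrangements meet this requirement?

205056

Let A_j be the event that the j-th constrained one is fixed. By inclusion-exclusion over the 5 events:
Σ_{j=0}^{5} (-1)^j C(5,j)(9-j)!
= C(5,0)·9! - C(5,1)·8! + C(5,2)·7! - C(5,3)·6! + C(5,4)·5! - C(5,5)·4!
= 362880 - 201600 + 50400 - 7200 + 600 - 24
= 205056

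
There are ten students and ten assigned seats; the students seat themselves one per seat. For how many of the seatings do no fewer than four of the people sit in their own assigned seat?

# with exactly i fixed is C(10,i)·!(10-i); sum over i=4..10:
  i=4: C(10,4)·!6 = 210·265 = 55650
  i=5: C(10,5)·!5 = 252·44 = 11088
  i=6: C(10,6)·!4 = 210·9 = 1890
  i=7: C(10,7)·!3 = 120·2 = 240
  i=8: C(10,8)·!2 = 45·1 = 45
  i=9: C(10,9)·!1 = 10·0 = 0
  i=10: C(10,10)·!0 = 1·1 = 1
Total = 68914.

68914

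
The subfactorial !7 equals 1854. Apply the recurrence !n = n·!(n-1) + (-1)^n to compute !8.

14833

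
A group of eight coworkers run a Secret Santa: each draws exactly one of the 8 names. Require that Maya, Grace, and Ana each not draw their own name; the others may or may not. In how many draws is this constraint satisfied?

Inclusion-exclusion on the 3 forbidden self-matches:
Σ_{j=0}^{3} (-1)^j C(3,j)(8-j)!
= C(3,0)·8! - C(3,1)·7! + C(3,2)·6! - C(3,3)·5!
= 40320 - 15120 + 2160 - 120
= 27240

27240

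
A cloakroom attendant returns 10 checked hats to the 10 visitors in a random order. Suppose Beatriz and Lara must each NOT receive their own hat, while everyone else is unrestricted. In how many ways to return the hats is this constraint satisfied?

2943360

Inclusion-exclusion on the 2 forbidden self-matches:
Σ_{j=0}^{2} (-1)^j C(2,j)(10-j)!
= C(2,0)·10! - C(2,1)·9! + C(2,2)·8!
= 3628800 - 725760 + 40320
= 2943360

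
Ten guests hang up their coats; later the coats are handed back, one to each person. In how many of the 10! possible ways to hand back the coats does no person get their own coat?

1334961

!10 = 10! · Σ_{k=0}^{10} (-1)^k/k!
= 10! - 10!/1! + 10!/2! - 10!/3! + 10!/4! - 10!/5! + 10!/6! - 10!/7! + 10!/8! - 10!/9! + 10!/10!
= 3628800 - 3628800 + 1814400 - 604800 + 151200 - 30240 + 5040 - 720 + 90 - 10 + 1
= 1334961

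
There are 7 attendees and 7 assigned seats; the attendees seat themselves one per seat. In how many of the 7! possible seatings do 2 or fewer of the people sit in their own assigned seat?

# with exactly i fixed is C(7,i)·!(7-i); sum over i=0..2:
  i=0: C(7,0)·!7 = 1·1854 = 1854
  i=1: C(7,1)·!6 = 7·265 = 1855
  i=2: C(7,2)·!5 = 21·44 = 924
Total = 4633.

4633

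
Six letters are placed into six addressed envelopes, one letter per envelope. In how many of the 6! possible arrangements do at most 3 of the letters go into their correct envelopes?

704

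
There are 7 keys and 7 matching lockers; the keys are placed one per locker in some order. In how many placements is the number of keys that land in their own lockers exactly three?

315

Pick the 3 fixed positions: C(7,3) = 35 ways.
The remaining 4 must be deranged: !4 = 9.
Total: 35 × 9 = 315.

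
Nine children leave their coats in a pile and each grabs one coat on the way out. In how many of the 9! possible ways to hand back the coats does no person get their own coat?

Recurrence: !9 = 8·(!8 + !7).
!9 = 8·(14833 + 1854) = 8·16687 = 133496

133496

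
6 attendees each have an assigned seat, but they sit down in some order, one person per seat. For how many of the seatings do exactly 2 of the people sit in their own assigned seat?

Choose which 2 of the 6 are fixed: C(6,2) = 15.
The other 4 form a derangement: !4 = 9.
Total: 15 × 9 = 135.

135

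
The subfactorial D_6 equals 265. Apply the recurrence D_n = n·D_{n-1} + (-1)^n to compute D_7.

1854

D_7 = 7·265 - 1 = 1854.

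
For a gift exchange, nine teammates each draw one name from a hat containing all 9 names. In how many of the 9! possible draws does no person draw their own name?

The number of derangements of 9 is !9 = Σ_{k=0}^{9} (-1)^k·9!/k!
= 9! - 9!/1! + 9!/2! - 9!/3! + 9!/4! - 9!/5! + 9!/6! - 9!/7! + 9!/8! - 9!/9!
= 362880 - 362880 + 181440 - 60480 + 15120 - 3024 + 504 - 72 + 9 - 1
= 133496

133496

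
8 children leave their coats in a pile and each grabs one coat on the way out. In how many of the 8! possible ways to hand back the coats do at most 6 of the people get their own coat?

Sum C(8,i)·!(8-i) for i = 0..6:
  i=0: C(8,0)·!8 = 1·14833 = 14833
  i=1: C(8,1)·!7 = 8·1854 = 14832
  i=2: C(8,2)·!6 = 28·265 = 7420
  i=3: C(8,3)·!5 = 56·44 = 2464
  i=4: C(8,4)·!4 = 70·9 = 630
  i=5: C(8,5)·!3 = 56·2 = 112
  i=6: C(8,6)·!2 = 28·1 = 28
Total = 40319.

40319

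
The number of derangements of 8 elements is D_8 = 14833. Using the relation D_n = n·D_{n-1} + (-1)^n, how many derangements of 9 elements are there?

133496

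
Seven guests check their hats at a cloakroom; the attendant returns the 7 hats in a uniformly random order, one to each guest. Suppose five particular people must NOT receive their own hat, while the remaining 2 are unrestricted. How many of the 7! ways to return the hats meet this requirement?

2428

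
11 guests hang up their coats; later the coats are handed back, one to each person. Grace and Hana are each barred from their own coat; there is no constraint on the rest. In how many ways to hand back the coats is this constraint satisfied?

33022080

Let A_j be the event that the j-th constrained one is fixed. By inclusion-exclusion over the 2 events:
Σ_{j=0}^{2} (-1)^j C(2,j)(11-j)!
= C(2,0)·11! - C(2,1)·10! + C(2,2)·9!
= 39916800 - 7257600 + 362880
= 33022080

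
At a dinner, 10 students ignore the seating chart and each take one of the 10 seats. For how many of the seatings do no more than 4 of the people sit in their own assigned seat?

3615536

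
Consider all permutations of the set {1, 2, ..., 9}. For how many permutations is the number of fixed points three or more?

29143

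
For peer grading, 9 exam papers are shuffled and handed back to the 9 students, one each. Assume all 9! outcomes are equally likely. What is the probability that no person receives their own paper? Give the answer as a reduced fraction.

Favorable outcomes: !9 = 133496.
Total outcomes: 9! = 362880.
Probability = 133496/362880 = 16687/45360.

16687/45360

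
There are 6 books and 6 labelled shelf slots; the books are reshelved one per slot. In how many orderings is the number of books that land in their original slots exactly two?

Pick the 2 fixed positions: C(6,2) = 15 ways.
The remaining 4 must be deranged: !4 = 9.
Total: 15 × 9 = 135.

135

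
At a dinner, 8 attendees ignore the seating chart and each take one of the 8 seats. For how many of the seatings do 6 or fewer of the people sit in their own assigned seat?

40319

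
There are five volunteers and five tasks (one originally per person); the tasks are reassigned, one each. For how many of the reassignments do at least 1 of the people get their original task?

Sum C(5,i)·!(5-i) for i = 1..5:
  i=1: C(5,1)·!4 = 5·9 = 45
  i=2: C(5,2)·!3 = 10·2 = 20
  i=3: C(5,3)·!2 = 10·1 = 10
  i=4: C(5,4)·!1 = 5·0 = 0
  i=5: C(5,5)·!0 = 1·1 = 1
Total = 76.

76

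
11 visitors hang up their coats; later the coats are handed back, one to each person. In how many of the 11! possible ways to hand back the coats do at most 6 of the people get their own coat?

39913444

Sum C(11,i)·!(11-i) for i = 0..6:
  i=0: C(11,0)·!11 = 1·14684570 = 14684570
  i=1: C(11,1)·!10 = 11·1334961 = 14684571
  i=2: C(11,2)·!9 = 55·133496 = 7342280
  i=3: C(11,3)·!8 = 165·14833 = 2447445
  i=4: C(11,4)·!7 = 330·1854 = 611820
  i=5: C(11,5)·!6 = 462·265 = 122430
  i=6: C(11,6)·!5 = 462·44 = 20328
Total = 39913444.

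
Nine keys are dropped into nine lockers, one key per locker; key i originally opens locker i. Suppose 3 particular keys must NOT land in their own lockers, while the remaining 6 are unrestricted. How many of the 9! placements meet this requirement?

256320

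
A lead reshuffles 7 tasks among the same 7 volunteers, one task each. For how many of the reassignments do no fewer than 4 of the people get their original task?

Sum C(7,i)·!(7-i) for i = 4..7:
  i=4: C(7,4)·!3 = 35·2 = 70
  i=5: C(7,5)·!2 = 21·1 = 21
  i=6: C(7,6)·!1 = 7·0 = 0
  i=7: C(7,7)·!0 = 1·1 = 1
Total = 92.

92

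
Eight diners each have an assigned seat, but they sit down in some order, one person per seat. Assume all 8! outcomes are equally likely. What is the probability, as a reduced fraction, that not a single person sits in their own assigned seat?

2119/5760

Favorable outcomes: !8 = 14833.
Total outcomes: 8! = 40320.
Probability = 14833/40320 = 2119/5760.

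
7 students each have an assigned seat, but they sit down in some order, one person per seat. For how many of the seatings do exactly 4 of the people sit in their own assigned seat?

70

Pick the 4 fixed positions: C(7,4) = 35 ways.
The remaining 3 must be deranged: !3 = 2.
Total: 35 × 2 = 70.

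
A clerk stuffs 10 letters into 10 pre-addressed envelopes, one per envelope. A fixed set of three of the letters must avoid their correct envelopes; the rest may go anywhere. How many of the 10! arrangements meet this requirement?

Let A_j be the event that the j-th constrained one is fixed. By inclusion-exclusion over the 3 events:
Σ_{j=0}^{3} (-1)^j C(3,j)(10-j)!
= C(3,0)·10! - C(3,1)·9! + C(3,2)·8! - C(3,3)·7!
= 3628800 - 1088640 + 120960 - 5040
= 2656080

2656080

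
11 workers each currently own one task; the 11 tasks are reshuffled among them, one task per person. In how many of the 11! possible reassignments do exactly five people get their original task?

Pick the 5 fixed positions: C(11,5) = 462 ways.
The other 6 form a derangement: !6 = 265.
Total: 462 × 265 = 122430.

122430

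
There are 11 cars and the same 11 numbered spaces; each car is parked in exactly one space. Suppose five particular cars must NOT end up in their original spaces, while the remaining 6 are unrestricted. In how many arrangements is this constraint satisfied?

Inclusion-exclusion on the 5 forbidden self-matches:
Σ_{j=0}^{5} (-1)^j C(5,j)(11-j)!
= C(5,0)·11! - C(5,1)·10! + C(5,2)·9! - C(5,3)·8! + C(5,4)·7! - C(5,5)·6!
= 39916800 - 18144000 + 3628800 - 403200 + 25200 - 720
= 25022880

25022880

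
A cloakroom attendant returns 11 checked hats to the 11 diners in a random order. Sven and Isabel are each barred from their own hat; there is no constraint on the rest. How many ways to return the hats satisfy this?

33022080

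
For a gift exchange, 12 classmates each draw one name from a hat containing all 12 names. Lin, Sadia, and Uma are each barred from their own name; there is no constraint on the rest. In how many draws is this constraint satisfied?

Inclusion-exclusion on the 3 forbidden self-matches:
Σ_{j=0}^{3} (-1)^j C(3,j)(12-j)!
= C(3,0)·12! - C(3,1)·11! + C(3,2)·10! - C(3,3)·9!
= 479001600 - 119750400 + 10886400 - 362880
= 369774720

369774720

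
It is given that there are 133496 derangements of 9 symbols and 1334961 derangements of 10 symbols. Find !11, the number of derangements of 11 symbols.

!11 = (11-1)·(!10 + !9) = 10·(1334961 + 133496) = 10·1468457 = 14684570.

14684570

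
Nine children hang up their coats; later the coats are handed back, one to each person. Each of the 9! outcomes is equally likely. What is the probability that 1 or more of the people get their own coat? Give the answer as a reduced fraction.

Favorable outcomes: Σ_{i≥1} C(9,i)·!(9-i) = 9·14833 + 36·1854 + 84·265 + 126·44 + 126·9 + 84·2 + 36·1 + 9·0 + 1·1 = 229384.
Total outcomes: 9! = 362880.
Probability = 229384/362880 = 28673/45360.

28673/45360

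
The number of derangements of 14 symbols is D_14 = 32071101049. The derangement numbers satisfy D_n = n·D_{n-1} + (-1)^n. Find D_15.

D_15 = 15·32071101049 - 1 = 481066515734.

481066515734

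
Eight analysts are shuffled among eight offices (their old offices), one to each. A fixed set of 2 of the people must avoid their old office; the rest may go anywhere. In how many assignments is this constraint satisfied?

Inclusion-exclusion on the 2 forbidden self-matches:
Σ_{j=0}^{2} (-1)^j C(2,j)(8-j)!
= C(2,0)·8! - C(2,1)·7! + C(2,2)·6!
= 40320 - 10080 + 720
= 30960

30960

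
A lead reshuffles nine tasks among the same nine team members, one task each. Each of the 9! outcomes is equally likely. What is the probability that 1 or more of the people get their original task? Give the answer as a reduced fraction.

Favorable outcomes: Σ_{i≥1} C(9,i)·!(9-i) = 9·14833 + 36·1854 + 84·265 + 126·44 + 126·9 + 84·2 + 36·1 + 9·0 + 1·1 = 229384.
Total outcomes: 9! = 362880.
Probability = 229384/362880 = 28673/45360.

28673/45360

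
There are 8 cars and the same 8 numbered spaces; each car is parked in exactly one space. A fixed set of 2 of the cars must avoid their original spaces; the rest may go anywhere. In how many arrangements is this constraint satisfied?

30960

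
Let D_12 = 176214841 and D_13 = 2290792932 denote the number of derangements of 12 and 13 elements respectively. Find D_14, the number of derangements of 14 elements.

D_14 = (14-1)·(D_13 + D_12) = 13·(2290792932 + 176214841) = 13·2467007773 = 32071101049.

32071101049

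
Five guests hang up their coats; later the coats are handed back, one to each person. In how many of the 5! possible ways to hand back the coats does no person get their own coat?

44

!5 = 5! · Σ_{k=0}^{5} (-1)^k/k!
= 5! - 5!/1! + 5!/2! - 5!/3! + 5!/4! - 5!/5!
= 120 - 120 + 60 - 20 + 5 - 1
= 44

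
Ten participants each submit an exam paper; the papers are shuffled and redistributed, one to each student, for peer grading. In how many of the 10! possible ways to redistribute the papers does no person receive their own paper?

1334961

Use !n = (n-1)(!(n-1) + !(n-2)).
!10 = 9·(133496 + 14833) = 9·148329 = 1334961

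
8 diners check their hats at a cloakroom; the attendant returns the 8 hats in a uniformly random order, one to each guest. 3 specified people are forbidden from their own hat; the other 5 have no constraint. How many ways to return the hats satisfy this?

27240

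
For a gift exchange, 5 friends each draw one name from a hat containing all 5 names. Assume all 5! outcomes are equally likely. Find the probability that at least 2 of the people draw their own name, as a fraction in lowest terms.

31/120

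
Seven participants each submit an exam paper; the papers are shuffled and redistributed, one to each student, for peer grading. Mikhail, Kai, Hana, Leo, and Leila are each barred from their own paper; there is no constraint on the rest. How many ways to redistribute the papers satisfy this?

Let A_j be the event that the j-th constrained one is fixed. By inclusion-exclusion over the 5 events:
Σ_{j=0}^{5} (-1)^j C(5,j)(7-j)!
= C(5,0)·7! - C(5,1)·6! + C(5,2)·5! - C(5,3)·4! + C(5,4)·3! - C(5,5)·2!
= 5040 - 3600 + 1200 - 240 + 30 - 2
= 2428

2428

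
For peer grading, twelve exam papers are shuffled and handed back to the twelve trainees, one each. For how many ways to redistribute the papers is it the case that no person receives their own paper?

176214841

Recurrence: !12 = 12·!11 + (-1)^12.
!12 = 12·14684570 + 1 = 176214841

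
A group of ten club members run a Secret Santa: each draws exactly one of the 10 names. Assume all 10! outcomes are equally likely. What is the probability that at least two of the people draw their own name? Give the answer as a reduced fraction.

958879/3628800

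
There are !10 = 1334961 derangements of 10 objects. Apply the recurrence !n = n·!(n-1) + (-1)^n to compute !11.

!11 = 11·1334961 - 1 = 14684570.

14684570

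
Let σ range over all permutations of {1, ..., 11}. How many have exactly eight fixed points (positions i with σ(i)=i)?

330

Choose which 8 of the 11 are fixed: C(11,8) = 165.
The other 3 form a derangement: !3 = 2.
Total: 165 × 2 = 330.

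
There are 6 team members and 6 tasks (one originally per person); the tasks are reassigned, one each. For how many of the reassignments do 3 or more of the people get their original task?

56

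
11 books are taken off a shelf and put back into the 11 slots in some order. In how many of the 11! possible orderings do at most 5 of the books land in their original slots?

39893116

Sum C(11,i)·!(11-i) for i = 0..5:
  i=0: C(11,0)·!11 = 1·14684570 = 14684570
  i=1: C(11,1)·!10 = 11·1334961 = 14684571
  i=2: C(11,2)·!9 = 55·133496 = 7342280
  i=3: C(11,3)·!8 = 165·14833 = 2447445
  i=4: C(11,4)·!7 = 330·1854 = 611820
  i=5: C(11,5)·!6 = 462·265 = 122430
Total = 39893116.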